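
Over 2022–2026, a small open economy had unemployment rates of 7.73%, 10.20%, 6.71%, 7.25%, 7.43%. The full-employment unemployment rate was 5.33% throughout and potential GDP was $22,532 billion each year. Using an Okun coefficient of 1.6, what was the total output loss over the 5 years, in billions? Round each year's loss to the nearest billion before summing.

Year 2022: gap = -1.6 × (7.73 - 5.33) = -3.84%, loss ≈ 22532 × 3.84/100 ≈ 865.
Year 2023: gap = -1.6 × (10.2 - 5.33) = -7.792%, loss ≈ 22532 × 7.792/100 ≈ 1756.
Year 2024: gap = -1.6 × (6.71 - 5.33) = -2.208%, loss ≈ 22532 × 2.208/100 ≈ 498.
Year 2025: gap = -1.6 × (7.25 - 5.33) = -3.072%, loss ≈ 22532 × 3.072/100 ≈ 692.
Year 2026: gap = -1.6 × (7.43 - 5.33) = -3.36%, loss ≈ 22532 × 3.36/100 ≈ 757.
Total lost output = 865 + 1756 + 498 + 692 + 757 = 4568 billion.

$4,568 billion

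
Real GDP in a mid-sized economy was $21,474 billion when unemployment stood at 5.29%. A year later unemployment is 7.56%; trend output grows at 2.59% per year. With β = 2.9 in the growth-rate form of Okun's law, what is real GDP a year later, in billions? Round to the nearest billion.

Δu = 7.56 - 5.29 = 2.27 points.
Okun's law (growth form): g_Y = g_Y* - β × Δu = 2.59 - 2.9 × (2.27) = 2.59 - 6.583 = -3.993%.
Real GDP in the next year = 21474 × (1 - 3.993/100) = 21474 × 0.96007 ≈ 20617 billion.

$20,617 billion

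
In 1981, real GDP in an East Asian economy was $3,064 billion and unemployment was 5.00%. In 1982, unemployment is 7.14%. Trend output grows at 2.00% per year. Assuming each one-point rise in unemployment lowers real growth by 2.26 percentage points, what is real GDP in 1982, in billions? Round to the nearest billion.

$2,977 billion

Δu = 7.14 - 5 = 2.14 points.
Okun's law (growth form): g_Y = g_Y* - β × Δu = 2.00 - 2.26 × (2.14) = 2 - 4.8364 = -2.8364%.
Real GDP in the next year = 3064 × (1 - 2.8364/100) = 3064 × 0.971636 ≈ 2977 billion.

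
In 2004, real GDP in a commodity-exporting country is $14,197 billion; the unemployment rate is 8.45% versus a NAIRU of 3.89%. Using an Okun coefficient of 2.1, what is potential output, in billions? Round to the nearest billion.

Unemployment gap = 8.45 - 3.89 = 4.56 points, so output gap = -2.1 × 4.56 = -9.576%.
Since Y = Y* × (1 + gap/100), Y* = 14197/0.90424 ≈ 15700 billion.

$15,700 billion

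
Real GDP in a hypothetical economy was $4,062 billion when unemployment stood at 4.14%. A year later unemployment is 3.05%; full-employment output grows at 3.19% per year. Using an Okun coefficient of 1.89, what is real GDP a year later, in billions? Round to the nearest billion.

$4,275 billion

Δu = 3.05 - 4.14 = -1.09 points.
Okun's law (growth form): g_Y = g_Y* - β × Δu = 3.19 - 1.89 × (-1.09) = 3.19 + 2.0601 = 5.2501%.
Real GDP in the next year = 4062 × (1 + 5.2501/100) = 4062 × 1.052501 ≈ 4275 billion.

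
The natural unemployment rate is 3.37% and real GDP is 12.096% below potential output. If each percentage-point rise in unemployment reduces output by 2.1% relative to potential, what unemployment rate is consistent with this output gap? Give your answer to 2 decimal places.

9.13%

From Okun's law, u - u* = -(output gap)/β = -(-12.096)/2.1 = 5.76 points.
So u = 3.37 + 5.76 = 9.13%.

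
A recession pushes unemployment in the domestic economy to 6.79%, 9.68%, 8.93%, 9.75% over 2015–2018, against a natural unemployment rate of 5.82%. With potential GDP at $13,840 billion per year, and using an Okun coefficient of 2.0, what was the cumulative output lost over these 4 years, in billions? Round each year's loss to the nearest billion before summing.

$3,285 billion

Year 2015: gap = -2.0 × (6.79 - 5.82) = -1.94%, loss ≈ 13840 × 1.94/100 ≈ 268.
Year 2016: gap = -2.0 × (9.68 - 5.82) = -7.72%, loss ≈ 13840 × 7.72/100 ≈ 1068.
Year 2017: gap = -2.0 × (8.93 - 5.82) = -6.22%, loss ≈ 13840 × 6.22/100 ≈ 861.
Year 2018: gap = -2.0 × (9.75 - 5.82) = -7.86%, loss ≈ 13840 × 7.86/100 ≈ 1088.
Total lost output = 268 + 1068 + 861 + 1088 = 3285 billion.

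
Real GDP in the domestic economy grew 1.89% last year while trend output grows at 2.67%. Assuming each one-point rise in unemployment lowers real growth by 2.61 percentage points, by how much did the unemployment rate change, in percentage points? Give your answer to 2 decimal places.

0.30 percentage points

Growth-rate Okun's law: g_Y = g_Y* - β × Δu, so Δu = (g_Y* - g_Y)/β.
Δu = (2.67 - 1.89)/2.61 = 0.78/2.61 = 0.30 percentage points.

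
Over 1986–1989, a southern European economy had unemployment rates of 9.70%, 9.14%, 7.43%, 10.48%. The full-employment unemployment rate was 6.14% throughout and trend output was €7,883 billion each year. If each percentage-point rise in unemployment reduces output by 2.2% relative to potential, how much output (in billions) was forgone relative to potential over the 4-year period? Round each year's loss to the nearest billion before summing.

€2,114 billion

Year 1986: gap = -2.2 × (9.7 - 6.14) = -7.832%, loss ≈ 7883 × 7.832/100 ≈ 617.
Year 1987: gap = -2.2 × (9.14 - 6.14) = -6.6%, loss ≈ 7883 × 6.6/100 ≈ 520.
Year 1988: gap = -2.2 × (7.43 - 6.14) = -2.838%, loss ≈ 7883 × 2.838/100 ≈ 224.
Year 1989: gap = -2.2 × (10.48 - 6.14) = -9.548%, loss ≈ 7883 × 9.548/100 ≈ 753.
Total lost output = 617 + 520 + 224 + 753 = 2114 billion.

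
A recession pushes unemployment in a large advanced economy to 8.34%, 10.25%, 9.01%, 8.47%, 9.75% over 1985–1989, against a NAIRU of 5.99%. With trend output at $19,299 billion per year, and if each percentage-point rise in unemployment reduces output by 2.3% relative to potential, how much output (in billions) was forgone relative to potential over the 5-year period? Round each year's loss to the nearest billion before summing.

Year 1985: gap = -2.3 × (8.34 - 5.99) = -5.405%, loss ≈ 19299 × 5.405/100 ≈ 1043.
Year 1986: gap = -2.3 × (10.25 - 5.99) = -9.798%, loss ≈ 19299 × 9.798/100 ≈ 1891.
Year 1987: gap = -2.3 × (9.01 - 5.99) = -6.946%, loss ≈ 19299 × 6.946/100 ≈ 1341.
Year 1988: gap = -2.3 × (8.47 - 5.99) = -5.704%, loss ≈ 19299 × 5.704/100 ≈ 1101.
Year 1989: gap = -2.3 × (9.75 - 5.99) = -8.648%, loss ≈ 19299 × 8.648/100 ≈ 1669.
Total lost output = 1043 + 1891 + 1341 + 1101 + 1669 = 7045 billion.

$7,045 billion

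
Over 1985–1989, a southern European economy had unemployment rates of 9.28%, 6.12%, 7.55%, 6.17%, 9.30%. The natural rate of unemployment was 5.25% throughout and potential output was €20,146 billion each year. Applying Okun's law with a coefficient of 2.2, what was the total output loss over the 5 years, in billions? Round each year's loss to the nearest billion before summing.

€5,394 billion

Year 1985: gap = -2.2 × (9.28 - 5.25) = -8.866%, loss ≈ 20146 × 8.866/100 ≈ 1786.
Year 1986: gap = -2.2 × (6.12 - 5.25) = -1.914%, loss ≈ 20146 × 1.914/100 ≈ 386.
Year 1987: gap = -2.2 × (7.55 - 5.25) = -5.06%, loss ≈ 20146 × 5.06/100 ≈ 1019.
Year 1988: gap = -2.2 × (6.17 - 5.25) = -2.024%, loss ≈ 20146 × 2.024/100 ≈ 408.
Year 1989: gap = -2.2 × (9.3 - 5.25) = -8.91%, loss ≈ 20146 × 8.91/100 ≈ 1795.
Total lost output = 1786 + 386 + 1019 + 408 + 1795 = 5394 billion.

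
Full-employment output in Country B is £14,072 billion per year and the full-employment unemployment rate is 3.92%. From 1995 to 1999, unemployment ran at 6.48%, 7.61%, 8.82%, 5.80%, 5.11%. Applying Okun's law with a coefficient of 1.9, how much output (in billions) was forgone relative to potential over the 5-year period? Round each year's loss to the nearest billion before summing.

Year 1995: gap = -1.9 × (6.48 - 3.92) = -4.864%, loss ≈ 14072 × 4.864/100 ≈ 684.
Year 1996: gap = -1.9 × (7.61 - 3.92) = -7.011%, loss ≈ 14072 × 7.011/100 ≈ 987.
Year 1997: gap = -1.9 × (8.82 - 3.92) = -9.31%, loss ≈ 14072 × 9.31/100 ≈ 1310.
Year 1998: gap = -1.9 × (5.8 - 3.92) = -3.572%, loss ≈ 14072 × 3.572/100 ≈ 503.
Year 1999: gap = -1.9 × (5.11 - 3.92) = -2.261%, loss ≈ 14072 × 2.261/100 ≈ 318.
Total lost output = 684 + 987 + 1310 + 503 + 318 = 3802 billion.

£3,802 billion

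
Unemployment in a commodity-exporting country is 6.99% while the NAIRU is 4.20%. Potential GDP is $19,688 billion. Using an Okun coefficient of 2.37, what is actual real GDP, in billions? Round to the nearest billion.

Unemployment gap = 6.99 - 4.2 = 2.79 points, so the output gap is -2.37 × 2.79 = -6.6123%.
Actual GDP = 19688 × (1 - 6.6123/100) = 19688 × 0.933877 ≈ 18386 billion.

$18,386 billion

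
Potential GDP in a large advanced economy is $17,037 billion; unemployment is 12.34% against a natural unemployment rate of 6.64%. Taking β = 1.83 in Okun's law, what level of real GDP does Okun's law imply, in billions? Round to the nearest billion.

Unemployment gap = 12.34 - 6.64 = 5.7 points, so the output gap is -1.83 × 5.7 = -10.431%.
Actual GDP = 17037 × (1 - 10.431/100) = 17037 × 0.89569 ≈ 15260 billion.

$15,260 billion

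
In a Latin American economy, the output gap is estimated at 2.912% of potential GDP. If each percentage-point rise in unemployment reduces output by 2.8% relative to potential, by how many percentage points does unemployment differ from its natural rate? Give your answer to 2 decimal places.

Okun's law: output gap = -β × (u - u*), so u - u* = -(output gap)/β.
u - u* = -(2.912)/2.8 = -1.04 percentage points.

-1.04 percentage points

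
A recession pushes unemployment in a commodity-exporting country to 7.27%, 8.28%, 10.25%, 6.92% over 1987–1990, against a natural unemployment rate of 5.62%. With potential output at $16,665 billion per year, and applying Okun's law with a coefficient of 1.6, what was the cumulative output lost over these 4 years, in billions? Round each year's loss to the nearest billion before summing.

Year 1987: gap = -1.6 × (7.27 - 5.62) = -2.64%, loss ≈ 16665 × 2.64/100 ≈ 440.
Year 1988: gap = -1.6 × (8.28 - 5.62) = -4.256%, loss ≈ 16665 × 4.256/100 ≈ 709.
Year 1989: gap = -1.6 × (10.25 - 5.62) = -7.408%, loss ≈ 16665 × 7.408/100 ≈ 1235.
Year 1990: gap = -1.6 × (6.92 - 5.62) = -2.08%, loss ≈ 16665 × 2.08/100 ≈ 347.
Total lost output = 440 + 709 + 1235 + 347 = 2731 billion.

$2,731 billion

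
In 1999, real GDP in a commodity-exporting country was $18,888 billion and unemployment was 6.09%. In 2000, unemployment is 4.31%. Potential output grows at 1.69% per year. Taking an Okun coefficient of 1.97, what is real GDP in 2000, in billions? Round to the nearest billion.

Δu = 4.31 - 6.09 = -1.78 points.
Okun's law (growth form): g_Y = g_Y* - β × Δu = 1.69 - 1.97 × (-1.78) = 1.69 + 3.5066 = 5.1966%.
Real GDP in the next year = 18888 × (1 + 5.1966/100) = 18888 × 1.051966 ≈ 19870 billion.

$19,870 billion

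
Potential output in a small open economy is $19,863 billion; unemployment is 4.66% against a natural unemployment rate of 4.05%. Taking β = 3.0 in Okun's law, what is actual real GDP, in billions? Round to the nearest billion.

$19,500 billion

Unemployment gap = 4.66 - 4.05 = 0.61 points, so the output gap is -3 × 0.61 = -1.83%.
Actual GDP = 19863 × (1 - 1.83/100) = 19863 × 0.9817 ≈ 19500 billion.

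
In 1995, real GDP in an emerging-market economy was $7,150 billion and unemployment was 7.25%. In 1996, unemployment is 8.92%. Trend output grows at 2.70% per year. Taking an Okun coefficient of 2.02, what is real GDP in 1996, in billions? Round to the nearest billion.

$7,102 billion

Δu = 8.92 - 7.25 = 1.67 points.
Okun's law (growth form): g_Y = g_Y* - β × Δu = 2.70 - 2.02 × (1.67) = 2.7 - 3.3734 = -0.6734%.
Real GDP in the next year = 7150 × (1 - 0.6734/100) = 7150 × 0.993266 ≈ 7102 billion.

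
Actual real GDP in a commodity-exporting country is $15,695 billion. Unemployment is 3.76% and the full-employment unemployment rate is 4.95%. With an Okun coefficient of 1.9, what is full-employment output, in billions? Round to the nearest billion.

Unemployment gap = 3.76 - 4.95 = -1.19 points, so output gap = -1.9 × (-1.19) = 2.261%.
Since Y = Y* × (1 + gap/100), Y* = 15695/1.02261 ≈ 15348 billion.

$15,348 billion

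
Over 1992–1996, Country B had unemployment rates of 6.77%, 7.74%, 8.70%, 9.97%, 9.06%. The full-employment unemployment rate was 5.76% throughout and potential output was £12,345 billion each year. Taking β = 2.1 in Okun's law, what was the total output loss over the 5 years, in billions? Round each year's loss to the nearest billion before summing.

Year 1992: gap = -2.1 × (6.77 - 5.76) = -2.121%, loss ≈ 12345 × 2.121/100 ≈ 262.
Year 1993: gap = -2.1 × (7.74 - 5.76) = -4.158%, loss ≈ 12345 × 4.158/100 ≈ 513.
Year 1994: gap = -2.1 × (8.7 - 5.76) = -6.174%, loss ≈ 12345 × 6.174/100 ≈ 762.
Year 1995: gap = -2.1 × (9.97 - 5.76) = -8.841%, loss ≈ 12345 × 8.841/100 ≈ 1091.
Year 1996: gap = -2.1 × (9.06 - 5.76) = -6.93%, loss ≈ 12345 × 6.93/100 ≈ 856.
Total lost output = 262 + 513 + 762 + 1091 + 856 = 3484 billion.

£3,484 billion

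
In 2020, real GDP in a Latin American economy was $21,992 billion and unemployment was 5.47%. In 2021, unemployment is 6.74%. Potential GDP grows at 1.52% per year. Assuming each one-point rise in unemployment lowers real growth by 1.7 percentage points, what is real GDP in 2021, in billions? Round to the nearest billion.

$21,851 billion

Δu = 6.74 - 5.47 = 1.27 points.
Okun's law (growth form): g_Y = g_Y* - β × Δu = 1.52 - 1.7 × (1.27) = 1.52 - 2.159 = -0.639%.
Real GDP in the next year = 21992 × (1 - 0.639/100) = 21992 × 0.99361 ≈ 21851 billion.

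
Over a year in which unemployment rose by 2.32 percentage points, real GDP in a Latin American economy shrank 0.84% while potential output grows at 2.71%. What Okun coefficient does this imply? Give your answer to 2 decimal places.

β ≈ 1.53

Growth form: g_Y = g_Y* - β × Δu, so β = (g_Y* - g_Y)/Δu.
β = (2.71 + 0.84)/2.32 = 3.55/2.32 = 1.53.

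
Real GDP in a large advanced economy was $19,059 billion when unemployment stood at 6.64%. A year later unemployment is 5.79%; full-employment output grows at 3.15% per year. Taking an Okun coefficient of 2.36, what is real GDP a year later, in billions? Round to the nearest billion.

$20,042 billion

Δu = 5.79 - 6.64 = -0.85 points.
Okun's law (growth form): g_Y = g_Y* - β × Δu = 3.15 - 2.36 × (-0.85) = 3.15 + 2.006 = 5.156%.
Real GDP in the next year = 19059 × (1 + 5.156/100) = 19059 × 1.05156 ≈ 20042 billion.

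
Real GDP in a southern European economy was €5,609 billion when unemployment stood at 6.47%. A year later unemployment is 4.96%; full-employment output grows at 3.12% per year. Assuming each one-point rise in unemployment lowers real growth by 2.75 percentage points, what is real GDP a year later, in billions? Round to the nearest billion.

Δu = 4.96 - 6.47 = -1.51 points.
Okun's law (growth form): g_Y = g_Y* - β × Δu = 3.12 - 2.75 × (-1.51) = 3.12 + 4.1525 = 7.2725%.
Real GDP in the next year = 5609 × (1 + 7.2725/100) = 5609 × 1.072725 ≈ 6017 billion.

€6,017 billion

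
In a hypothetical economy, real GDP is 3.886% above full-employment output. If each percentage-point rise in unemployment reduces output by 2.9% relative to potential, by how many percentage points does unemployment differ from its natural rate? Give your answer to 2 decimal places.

Okun's law: output gap = -β × (u - u*), so u - u* = -(output gap)/β.
u - u* = -(3.886)/2.9 = -1.34 percentage points.

-1.34 percentage points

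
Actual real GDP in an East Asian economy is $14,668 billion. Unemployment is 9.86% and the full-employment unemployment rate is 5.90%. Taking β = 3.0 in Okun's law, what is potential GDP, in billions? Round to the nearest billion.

$16,645 billion

Unemployment gap = 9.86 - 5.9 = 3.96 points, so output gap = -3 × 3.96 = -11.88%.
Since Y = Y* × (1 + gap/100), Y* = 14668/0.8812 ≈ 16645 billion.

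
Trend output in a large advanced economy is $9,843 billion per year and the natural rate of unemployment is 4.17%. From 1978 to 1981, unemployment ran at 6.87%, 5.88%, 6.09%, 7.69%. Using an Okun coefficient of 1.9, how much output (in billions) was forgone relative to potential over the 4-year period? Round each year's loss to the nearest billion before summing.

$1,842 billion

Year 1978: gap = -1.9 × (6.87 - 4.17) = -5.13%, loss ≈ 9843 × 5.13/100 ≈ 505.
Year 1979: gap = -1.9 × (5.88 - 4.17) = -3.249%, loss ≈ 9843 × 3.249/100 ≈ 320.
Year 1980: gap = -1.9 × (6.09 - 4.17) = -3.648%, loss ≈ 9843 × 3.648/100 ≈ 359.
Year 1981: gap = -1.9 × (7.69 - 4.17) = -6.688%, loss ≈ 9843 × 6.688/100 ≈ 658.
Total lost output = 505 + 320 + 359 + 658 = 1842 billion.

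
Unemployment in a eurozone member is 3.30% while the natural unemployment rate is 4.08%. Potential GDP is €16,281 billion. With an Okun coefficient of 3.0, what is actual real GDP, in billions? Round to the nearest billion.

Unemployment gap = 3.3 - 4.08 = -0.78 points, so the output gap is -3 × (-0.78) = 2.34%.
Actual GDP = 16281 × (1 + 2.34/100) = 16281 × 1.0234 ≈ 16662 billion.

€16,662 billion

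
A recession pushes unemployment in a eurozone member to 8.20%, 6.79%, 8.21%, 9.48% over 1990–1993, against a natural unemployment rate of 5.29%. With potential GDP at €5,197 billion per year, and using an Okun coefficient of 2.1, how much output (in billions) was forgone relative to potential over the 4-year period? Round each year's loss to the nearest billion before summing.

€1,258 billion

Year 1990: gap = -2.1 × (8.2 - 5.29) = -6.111%, loss ≈ 5197 × 6.111/100 ≈ 318.
Year 1991: gap = -2.1 × (6.79 - 5.29) = -3.15%, loss ≈ 5197 × 3.15/100 ≈ 164.
Year 1992: gap = -2.1 × (8.21 - 5.29) = -6.132%, loss ≈ 5197 × 6.132/100 ≈ 319.
Year 1993: gap = -2.1 × (9.48 - 5.29) = -8.799%, loss ≈ 5197 × 8.799/100 ≈ 457.
Total lost output = 318 + 164 + 319 + 457 = 1258 billion.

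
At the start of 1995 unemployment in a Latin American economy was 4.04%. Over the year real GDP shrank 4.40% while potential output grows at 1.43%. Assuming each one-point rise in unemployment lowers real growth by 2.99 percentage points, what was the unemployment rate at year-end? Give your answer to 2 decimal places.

5.99%

Growth-rate Okun's law: g_Y = g_Y* - β × Δu, so Δu = (g_Y* - g_Y)/β.
Δu = (1.43 + 4.4)/2.99 = 5.83/2.99 = 1.95 percentage points.
Year-end unemployment = 4.04 + 1.95 = 5.99%.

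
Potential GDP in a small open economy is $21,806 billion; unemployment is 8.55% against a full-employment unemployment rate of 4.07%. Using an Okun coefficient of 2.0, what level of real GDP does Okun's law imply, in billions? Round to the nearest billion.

$19,852 billion

Unemployment gap = 8.55 - 4.07 = 4.48 points, so the output gap is -2 × 4.48 = -8.96%.
Actual GDP = 21806 × (1 - 8.96/100) = 21806 × 0.9104 ≈ 19852 billion.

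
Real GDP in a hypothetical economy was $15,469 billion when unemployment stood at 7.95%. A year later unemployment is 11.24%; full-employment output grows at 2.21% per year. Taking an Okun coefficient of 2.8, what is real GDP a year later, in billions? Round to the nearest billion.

$14,386 billion

Δu = 11.24 - 7.95 = 3.29 points.
Okun's law (growth form): g_Y = g_Y* - β × Δu = 2.21 - 2.8 × (3.29) = 2.21 - 9.212 = -7.002%.
Real GDP in the next year = 15469 × (1 - 7.002/100) = 15469 × 0.92998 ≈ 14386 billion.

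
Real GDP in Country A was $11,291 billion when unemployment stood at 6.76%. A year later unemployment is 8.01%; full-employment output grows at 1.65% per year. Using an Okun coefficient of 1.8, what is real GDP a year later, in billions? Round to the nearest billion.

Δu = 8.01 - 6.76 = 1.25 points.
Okun's law (growth form): g_Y = g_Y* - β × Δu = 1.65 - 1.8 × (1.25) = 1.65 - 2.25 = -0.6%.
Real GDP in the next year = 11291 × (1 - 0.6/100) = 11291 × 0.994 ≈ 11223 billion.

$11,223 billion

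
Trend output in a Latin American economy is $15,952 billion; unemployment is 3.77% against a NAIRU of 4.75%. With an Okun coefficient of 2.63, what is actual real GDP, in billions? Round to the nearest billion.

$16,363 billion

Unemployment gap = 3.77 - 4.75 = -0.98 points, so the output gap is -2.63 × (-0.98) = 2.5774%.
Actual GDP = 15952 × (1 + 2.5774/100) = 15952 × 1.025774 ≈ 16363 billion.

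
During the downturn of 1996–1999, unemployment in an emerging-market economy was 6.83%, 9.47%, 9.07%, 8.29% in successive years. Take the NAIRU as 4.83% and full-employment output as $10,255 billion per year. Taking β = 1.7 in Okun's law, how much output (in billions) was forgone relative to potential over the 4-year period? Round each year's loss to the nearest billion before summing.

Year 1996: gap = -1.7 × (6.83 - 4.83) = -3.4%, loss ≈ 10255 × 3.4/100 ≈ 349.
Year 1997: gap = -1.7 × (9.47 - 4.83) = -7.888%, loss ≈ 10255 × 7.888/100 ≈ 809.
Year 1998: gap = -1.7 × (9.07 - 4.83) = -7.208%, loss ≈ 10255 × 7.208/100 ≈ 739.
Year 1999: gap = -1.7 × (8.29 - 4.83) = -5.882%, loss ≈ 10255 × 5.882/100 ≈ 603.
Total lost output = 349 + 809 + 739 + 603 = 2500 billion.

$2,500 billion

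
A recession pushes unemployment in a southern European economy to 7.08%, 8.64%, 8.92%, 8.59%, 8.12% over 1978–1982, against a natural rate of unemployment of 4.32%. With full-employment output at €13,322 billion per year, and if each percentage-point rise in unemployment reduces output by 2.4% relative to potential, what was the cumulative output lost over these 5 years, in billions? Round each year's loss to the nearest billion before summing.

Year 1978: gap = -2.4 × (7.08 - 4.32) = -6.624%, loss ≈ 13322 × 6.624/100 ≈ 882.
Year 1979: gap = -2.4 × (8.64 - 4.32) = -10.368%, loss ≈ 13322 × 10.368/100 ≈ 1381.
Year 1980: gap = -2.4 × (8.92 - 4.32) = -11.04%, loss ≈ 13322 × 11.04/100 ≈ 1471.
Year 1981: gap = -2.4 × (8.59 - 4.32) = -10.248%, loss ≈ 13322 × 10.248/100 ≈ 1365.
Year 1982: gap = -2.4 × (8.12 - 4.32) = -9.12%, loss ≈ 13322 × 9.12/100 ≈ 1215.
Total lost output = 882 + 1381 + 1471 + 1365 + 1215 = 6314 billion.

€6,314 billion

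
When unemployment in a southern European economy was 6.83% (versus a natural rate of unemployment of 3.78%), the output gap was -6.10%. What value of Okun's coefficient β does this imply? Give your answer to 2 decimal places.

Okun's law: output gap = -β × (u - u*).
-6.10 = -β × (6.83 - 3.78) = -β × 3.05, so β = 6.1/3.05 = 2.00.

β ≈ 2.00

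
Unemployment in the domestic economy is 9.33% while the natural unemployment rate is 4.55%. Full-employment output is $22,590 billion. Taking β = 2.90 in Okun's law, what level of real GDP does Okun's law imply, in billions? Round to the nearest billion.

$19,459 billion

Unemployment gap = 9.33 - 4.55 = 4.78 points, so the output gap is -2.9 × 4.78 = -13.862%.
Actual GDP = 22590 × (1 - 13.862/100) = 22590 × 0.86138 ≈ 19459 billion.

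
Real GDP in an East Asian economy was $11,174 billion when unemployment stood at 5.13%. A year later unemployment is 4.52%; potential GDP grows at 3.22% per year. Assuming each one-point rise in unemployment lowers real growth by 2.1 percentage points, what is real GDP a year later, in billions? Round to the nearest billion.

Δu = 4.52 - 5.13 = -0.61 points.
Okun's law (growth form): g_Y = g_Y* - β × Δu = 3.22 - 2.1 × (-0.61) = 3.22 + 1.281 = 4.501%.
Real GDP in the next year = 11174 × (1 + 4.501/100) = 11174 × 1.04501 ≈ 11677 billion.

$11,677 billion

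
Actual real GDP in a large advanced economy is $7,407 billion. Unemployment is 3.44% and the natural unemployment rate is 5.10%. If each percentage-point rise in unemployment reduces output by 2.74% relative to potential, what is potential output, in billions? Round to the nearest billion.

$7,085 billion

Unemployment gap = 3.44 - 5.1 = -1.66 points, so output gap = -2.74 × (-1.66) = 4.5484%.
Since Y = Y* × (1 + gap/100), Y* = 7407/1.045484 ≈ 7085 billion.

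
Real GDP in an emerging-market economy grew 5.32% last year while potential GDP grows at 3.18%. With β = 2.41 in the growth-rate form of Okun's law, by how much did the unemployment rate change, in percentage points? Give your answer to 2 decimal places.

-0.89 percentage points

Growth-rate Okun's law: g_Y = g_Y* - β × Δu, so Δu = (g_Y* - g_Y)/β.
Δu = (3.18 - 5.32)/2.41 = -2.14/2.41 = -0.89 percentage points.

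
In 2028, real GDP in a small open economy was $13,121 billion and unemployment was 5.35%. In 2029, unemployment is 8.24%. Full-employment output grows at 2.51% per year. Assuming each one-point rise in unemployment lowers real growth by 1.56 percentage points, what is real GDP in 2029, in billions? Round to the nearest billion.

Δu = 8.24 - 5.35 = 2.89 points.
Okun's law (growth form): g_Y = g_Y* - β × Δu = 2.51 - 1.56 × (2.89) = 2.51 - 4.5084 = -1.9984%.
Real GDP in the next year = 13121 × (1 - 1.9984/100) = 13121 × 0.980016 ≈ 12859 billion.

$12,859 billion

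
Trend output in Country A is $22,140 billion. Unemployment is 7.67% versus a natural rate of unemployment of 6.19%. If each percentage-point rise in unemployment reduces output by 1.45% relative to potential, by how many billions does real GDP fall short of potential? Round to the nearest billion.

$475 billion

Output gap = -1.45 × (7.67 - 6.19) = -1.45 × 1.48 = -2.146%.
Actual GDP ≈ 22140 × 0.97854 ≈ 21665 billion, so the shortfall is 22140 - 21665 = 475 billion.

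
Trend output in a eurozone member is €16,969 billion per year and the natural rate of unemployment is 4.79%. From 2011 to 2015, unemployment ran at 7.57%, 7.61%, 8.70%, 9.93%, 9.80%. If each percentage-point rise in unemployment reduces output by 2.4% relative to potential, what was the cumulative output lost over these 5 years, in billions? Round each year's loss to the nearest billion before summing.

€8,005 billion

Year 2011: gap = -2.4 × (7.57 - 4.79) = -6.672%, loss ≈ 16969 × 6.672/100 ≈ 1132.
Year 2012: gap = -2.4 × (7.61 - 4.79) = -6.768%, loss ≈ 16969 × 6.768/100 ≈ 1148.
Year 2013: gap = -2.4 × (8.7 - 4.79) = -9.384%, loss ≈ 16969 × 9.384/100 ≈ 1592.
Year 2014: gap = -2.4 × (9.93 - 4.79) = -12.336%, loss ≈ 16969 × 12.336/100 ≈ 2093.
Year 2015: gap = -2.4 × (9.8 - 4.79) = -12.024%, loss ≈ 16969 × 12.024/100 ≈ 2040.
Total lost output = 1132 + 1148 + 1592 + 2093 + 2040 = 8005 billion.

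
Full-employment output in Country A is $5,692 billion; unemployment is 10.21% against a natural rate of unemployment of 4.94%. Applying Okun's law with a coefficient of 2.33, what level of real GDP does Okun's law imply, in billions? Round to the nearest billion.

Unemployment gap = 10.21 - 4.94 = 5.27 points, so the output gap is -2.33 × 5.27 = -12.2791%.
Actual GDP = 5692 × (1 - 12.2791/100) = 5692 × 0.877209 ≈ 4993 billion.

$4,993 billion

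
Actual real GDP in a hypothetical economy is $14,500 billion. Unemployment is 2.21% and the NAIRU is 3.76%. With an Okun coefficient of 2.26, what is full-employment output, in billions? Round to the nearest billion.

$14,009 billion

Unemployment gap = 2.21 - 3.76 = -1.55 points, so output gap = -2.26 × (-1.55) = 3.503%.
Since Y = Y* × (1 + gap/100), Y* = 14500/1.03503 ≈ 14009 billion.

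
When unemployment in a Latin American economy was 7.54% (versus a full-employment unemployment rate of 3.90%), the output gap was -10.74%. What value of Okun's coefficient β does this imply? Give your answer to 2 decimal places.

β ≈ 2.95

Okun's law: output gap = -β × (u - u*).
-10.74 = -β × (7.54 - 3.9) = -β × 3.64, so β = 10.74/3.64 = 2.95.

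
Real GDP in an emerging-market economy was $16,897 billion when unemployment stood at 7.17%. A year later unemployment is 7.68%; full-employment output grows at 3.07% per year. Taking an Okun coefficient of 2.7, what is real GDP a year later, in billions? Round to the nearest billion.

$17,183 billion

Δu = 7.68 - 7.17 = 0.51 points.
Okun's law (growth form): g_Y = g_Y* - β × Δu = 3.07 - 2.7 × (0.51) = 3.07 - 1.377 = 1.693%.
Real GDP in the next year = 16897 × (1 + 1.693/100) = 16897 × 1.01693 ≈ 17183 billion.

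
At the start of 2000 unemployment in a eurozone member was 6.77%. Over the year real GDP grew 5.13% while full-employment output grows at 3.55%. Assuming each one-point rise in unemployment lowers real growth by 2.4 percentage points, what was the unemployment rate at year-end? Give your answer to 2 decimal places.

6.11%

Growth-rate Okun's law: g_Y = g_Y* - β × Δu, so Δu = (g_Y* - g_Y)/β.
Δu = (3.55 - 5.13)/2.4 = -1.58/2.4 = -0.66 percentage points.
Year-end unemployment = 6.77 - 0.66 = 6.11%.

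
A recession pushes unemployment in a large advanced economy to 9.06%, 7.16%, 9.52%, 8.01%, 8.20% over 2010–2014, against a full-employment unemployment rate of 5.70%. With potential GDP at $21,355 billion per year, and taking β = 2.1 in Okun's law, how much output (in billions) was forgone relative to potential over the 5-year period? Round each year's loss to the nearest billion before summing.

Year 2010: gap = -2.1 × (9.06 - 5.7) = -7.056%, loss ≈ 21355 × 7.056/100 ≈ 1507.
Year 2011: gap = -2.1 × (7.16 - 5.7) = -3.066%, loss ≈ 21355 × 3.066/100 ≈ 655.
Year 2012: gap = -2.1 × (9.52 - 5.7) = -8.022%, loss ≈ 21355 × 8.022/100 ≈ 1713.
Year 2013: gap = -2.1 × (8.01 - 5.7) = -4.851%, loss ≈ 21355 × 4.851/100 ≈ 1036.
Year 2014: gap = -2.1 × (8.2 - 5.7) = -5.25%, loss ≈ 21355 × 5.25/100 ≈ 1121.
Total lost output = 1507 + 655 + 1713 + 1036 + 1121 = 6032 billion.

$6,032 billion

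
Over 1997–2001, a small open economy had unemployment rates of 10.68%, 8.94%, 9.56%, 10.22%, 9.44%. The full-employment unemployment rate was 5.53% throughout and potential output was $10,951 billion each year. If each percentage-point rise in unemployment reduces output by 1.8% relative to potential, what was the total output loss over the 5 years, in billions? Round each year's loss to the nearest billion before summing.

Year 1997: gap = -1.8 × (10.68 - 5.53) = -9.27%, loss ≈ 10951 × 9.27/100 ≈ 1015.
Year 1998: gap = -1.8 × (8.94 - 5.53) = -6.138%, loss ≈ 10951 × 6.138/100 ≈ 672.
Year 1999: gap = -1.8 × (9.56 - 5.53) = -7.254%, loss ≈ 10951 × 7.254/100 ≈ 794.
Year 2000: gap = -1.8 × (10.22 - 5.53) = -8.442%, loss ≈ 10951 × 8.442/100 ≈ 924.
Year 2001: gap = -1.8 × (9.44 - 5.53) = -7.038%, loss ≈ 10951 × 7.038/100 ≈ 771.
Total lost output = 1015 + 672 + 794 + 924 + 771 = 4176 billion.

$4,176 billion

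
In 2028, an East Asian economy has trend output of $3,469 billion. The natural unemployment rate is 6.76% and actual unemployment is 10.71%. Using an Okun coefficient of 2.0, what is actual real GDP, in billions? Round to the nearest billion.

Unemployment gap = 10.71 - 6.76 = 3.95 points, so the output gap is -2 × 3.95 = -7.9%.
Actual GDP = 3469 × (1 - 7.9/100) = 3469 × 0.921 ≈ 3195 billion.

$3,195 billion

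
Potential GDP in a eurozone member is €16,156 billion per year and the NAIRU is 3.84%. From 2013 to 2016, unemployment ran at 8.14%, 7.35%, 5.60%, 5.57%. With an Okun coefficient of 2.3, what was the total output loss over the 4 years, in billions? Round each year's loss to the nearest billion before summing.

Year 2013: gap = -2.3 × (8.14 - 3.84) = -9.89%, loss ≈ 16156 × 9.89/100 ≈ 1598.
Year 2014: gap = -2.3 × (7.35 - 3.84) = -8.073%, loss ≈ 16156 × 8.073/100 ≈ 1304.
Year 2015: gap = -2.3 × (5.6 - 3.84) = -4.048%, loss ≈ 16156 × 4.048/100 ≈ 654.
Year 2016: gap = -2.3 × (5.57 - 3.84) = -3.979%, loss ≈ 16156 × 3.979/100 ≈ 643.
Total lost output = 1598 + 1304 + 654 + 643 = 4199 billion.

€4,199 billion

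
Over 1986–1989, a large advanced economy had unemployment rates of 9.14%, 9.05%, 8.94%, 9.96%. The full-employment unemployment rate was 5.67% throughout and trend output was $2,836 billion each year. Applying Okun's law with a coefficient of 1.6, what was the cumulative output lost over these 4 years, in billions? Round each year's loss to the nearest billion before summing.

$653 billion

Year 1986: gap = -1.6 × (9.14 - 5.67) = -5.552%, loss ≈ 2836 × 5.552/100 ≈ 157.
Year 1987: gap = -1.6 × (9.05 - 5.67) = -5.408%, loss ≈ 2836 × 5.408/100 ≈ 153.
Year 1988: gap = -1.6 × (8.94 - 5.67) = -5.232%, loss ≈ 2836 × 5.232/100 ≈ 148.
Year 1989: gap = -1.6 × (9.96 - 5.67) = -6.864%, loss ≈ 2836 × 6.864/100 ≈ 195.
Total lost output = 157 + 153 + 148 + 195 = 653 billion.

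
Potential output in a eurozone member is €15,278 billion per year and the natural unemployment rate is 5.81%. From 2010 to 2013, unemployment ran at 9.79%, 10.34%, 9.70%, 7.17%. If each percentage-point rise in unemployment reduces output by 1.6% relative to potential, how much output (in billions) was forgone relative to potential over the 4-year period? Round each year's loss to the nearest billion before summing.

Year 2010: gap = -1.6 × (9.79 - 5.81) = -6.368%, loss ≈ 15278 × 6.368/100 ≈ 973.
Year 2011: gap = -1.6 × (10.34 - 5.81) = -7.248%, loss ≈ 15278 × 7.248/100 ≈ 1107.
Year 2012: gap = -1.6 × (9.7 - 5.81) = -6.224%, loss ≈ 15278 × 6.224/100 ≈ 951.
Year 2013: gap = -1.6 × (7.17 - 5.81) = -2.176%, loss ≈ 15278 × 2.176/100 ≈ 332.
Total lost output = 973 + 1107 + 951 + 332 = 3363 billion.

€3,363 billion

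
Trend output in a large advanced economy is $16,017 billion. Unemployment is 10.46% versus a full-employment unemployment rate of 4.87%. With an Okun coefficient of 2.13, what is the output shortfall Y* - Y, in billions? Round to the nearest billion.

$1,907 billion

Output gap = -2.13 × (10.46 - 4.87) = -2.13 × 5.59 = -11.9067%.
Actual GDP ≈ 16017 × 0.880933 ≈ 14110 billion, so the shortfall is 16017 - 14110 = 1907 billion.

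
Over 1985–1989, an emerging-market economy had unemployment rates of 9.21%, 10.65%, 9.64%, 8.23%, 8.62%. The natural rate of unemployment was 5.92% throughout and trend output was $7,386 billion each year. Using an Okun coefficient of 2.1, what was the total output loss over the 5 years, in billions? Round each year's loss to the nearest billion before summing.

Year 1985: gap = -2.1 × (9.21 - 5.92) = -6.909%, loss ≈ 7386 × 6.909/100 ≈ 510.
Year 1986: gap = -2.1 × (10.65 - 5.92) = -9.933%, loss ≈ 7386 × 9.933/100 ≈ 734.
Year 1987: gap = -2.1 × (9.64 - 5.92) = -7.812%, loss ≈ 7386 × 7.812/100 ≈ 577.
Year 1988: gap = -2.1 × (8.23 - 5.92) = -4.851%, loss ≈ 7386 × 4.851/100 ≈ 358.
Year 1989: gap = -2.1 × (8.62 - 5.92) = -5.67%, loss ≈ 7386 × 5.67/100 ≈ 419.
Total lost output = 510 + 734 + 577 + 358 + 419 = 2598 billion.

$2,598 billion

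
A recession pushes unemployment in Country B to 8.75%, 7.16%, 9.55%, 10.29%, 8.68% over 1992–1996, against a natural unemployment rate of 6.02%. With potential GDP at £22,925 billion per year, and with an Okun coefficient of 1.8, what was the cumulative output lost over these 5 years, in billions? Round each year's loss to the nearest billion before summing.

£5,914 billion

Year 1992: gap = -1.8 × (8.75 - 6.02) = -4.914%, loss ≈ 22925 × 4.914/100 ≈ 1127.
Year 1993: gap = -1.8 × (7.16 - 6.02) = -2.052%, loss ≈ 22925 × 2.052/100 ≈ 470.
Year 1994: gap = -1.8 × (9.55 - 6.02) = -6.354%, loss ≈ 22925 × 6.354/100 ≈ 1457.
Year 1995: gap = -1.8 × (10.29 - 6.02) = -7.686%, loss ≈ 22925 × 7.686/100 ≈ 1762.
Year 1996: gap = -1.8 × (8.68 - 6.02) = -4.788%, loss ≈ 22925 × 4.788/100 ≈ 1098.
Total lost output = 1127 + 470 + 1457 + 1762 + 1098 = 5914 billion.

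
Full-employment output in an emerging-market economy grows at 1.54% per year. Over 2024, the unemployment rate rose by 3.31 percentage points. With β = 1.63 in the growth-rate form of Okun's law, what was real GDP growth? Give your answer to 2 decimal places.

Growth-rate Okun's law: g_Y = g_Y* - β × Δu.
g_Y = 1.54 - 1.63 × (3.31) = 1.54 - 5.3953 = -3.8553%, i.e. -3.86% to 2 d.p.

-3.86%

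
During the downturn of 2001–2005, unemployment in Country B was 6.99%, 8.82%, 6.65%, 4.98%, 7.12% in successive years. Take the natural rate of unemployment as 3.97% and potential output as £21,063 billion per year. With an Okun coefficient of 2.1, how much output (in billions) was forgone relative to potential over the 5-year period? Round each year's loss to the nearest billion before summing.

Year 2001: gap = -2.1 × (6.99 - 3.97) = -6.342%, loss ≈ 21063 × 6.342/100 ≈ 1336.
Year 2002: gap = -2.1 × (8.82 - 3.97) = -10.185%, loss ≈ 21063 × 10.185/100 ≈ 2145.
Year 2003: gap = -2.1 × (6.65 - 3.97) = -5.628%, loss ≈ 21063 × 5.628/100 ≈ 1185.
Year 2004: gap = -2.1 × (4.98 - 3.97) = -2.121%, loss ≈ 21063 × 2.121/100 ≈ 447.
Year 2005: gap = -2.1 × (7.12 - 3.97) = -6.615%, loss ≈ 21063 × 6.615/100 ≈ 1393.
Total lost output = 1336 + 2145 + 1185 + 447 + 1393 = 6506 billion.

£6,506 billion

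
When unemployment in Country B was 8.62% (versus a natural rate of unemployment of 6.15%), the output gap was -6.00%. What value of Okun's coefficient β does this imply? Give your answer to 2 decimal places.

β ≈ 2.43

Okun's law: output gap = -β × (u - u*).
-6.00 = -β × (8.62 - 6.15) = -β × 2.47, so β = 6/2.47 = 2.43.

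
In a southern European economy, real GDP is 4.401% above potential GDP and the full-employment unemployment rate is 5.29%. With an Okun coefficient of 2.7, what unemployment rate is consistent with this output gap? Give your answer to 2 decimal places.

3.66%

From Okun's law, u - u* = -(output gap)/β = -(4.401)/2.7 = -1.63 points.
So u = 5.29 - 1.63 = 3.66%.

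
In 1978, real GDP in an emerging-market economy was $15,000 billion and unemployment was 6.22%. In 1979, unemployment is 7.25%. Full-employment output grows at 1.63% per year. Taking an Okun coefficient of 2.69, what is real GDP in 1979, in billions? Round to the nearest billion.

Δu = 7.25 - 6.22 = 1.03 points.
Okun's law (growth form): g_Y = g_Y* - β × Δu = 1.63 - 2.69 × (1.03) = 1.63 - 2.7707 = -1.1407%.
Real GDP in the next year = 15000 × (1 - 1.1407/100) = 15000 × 0.988593 ≈ 14829 billion.

$14,829 billion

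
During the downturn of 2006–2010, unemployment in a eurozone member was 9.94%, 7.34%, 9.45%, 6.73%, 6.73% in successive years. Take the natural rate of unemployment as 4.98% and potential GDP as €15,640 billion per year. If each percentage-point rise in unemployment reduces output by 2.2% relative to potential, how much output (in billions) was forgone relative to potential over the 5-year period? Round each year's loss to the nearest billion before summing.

Year 2006: gap = -2.2 × (9.94 - 4.98) = -10.912%, loss ≈ 15640 × 10.912/100 ≈ 1707.
Year 2007: gap = -2.2 × (7.34 - 4.98) = -5.192%, loss ≈ 15640 × 5.192/100 ≈ 812.
Year 2008: gap = -2.2 × (9.45 - 4.98) = -9.834%, loss ≈ 15640 × 9.834/100 ≈ 1538.
Year 2009: gap = -2.2 × (6.73 - 4.98) = -3.85%, loss ≈ 15640 × 3.85/100 ≈ 602.
Year 2010: gap = -2.2 × (6.73 - 4.98) = -3.85%, loss ≈ 15640 × 3.85/100 ≈ 602.
Total lost output = 1707 + 812 + 1538 + 602 + 602 = 5261 billion.

€5,261 billion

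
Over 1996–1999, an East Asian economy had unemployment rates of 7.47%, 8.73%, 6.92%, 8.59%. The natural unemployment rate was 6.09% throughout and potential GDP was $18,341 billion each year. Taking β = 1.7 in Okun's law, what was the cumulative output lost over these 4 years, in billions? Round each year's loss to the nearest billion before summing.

Year 1996: gap = -1.7 × (7.47 - 6.09) = -2.346%, loss ≈ 18341 × 2.346/100 ≈ 430.
Year 1997: gap = -1.7 × (8.73 - 6.09) = -4.488%, loss ≈ 18341 × 4.488/100 ≈ 823.
Year 1998: gap = -1.7 × (6.92 - 6.09) = -1.411%, loss ≈ 18341 × 1.411/100 ≈ 259.
Year 1999: gap = -1.7 × (8.59 - 6.09) = -4.25%, loss ≈ 18341 × 4.25/100 ≈ 779.
Total lost output = 430 + 823 + 259 + 779 = 2291 billion.

$2,291 billion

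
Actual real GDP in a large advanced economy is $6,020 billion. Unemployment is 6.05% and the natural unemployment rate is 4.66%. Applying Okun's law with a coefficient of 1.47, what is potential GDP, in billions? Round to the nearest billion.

Unemployment gap = 6.05 - 4.66 = 1.39 points, so output gap = -1.47 × 1.39 = -2.0433%.
Since Y = Y* × (1 + gap/100), Y* = 6020/0.979567 ≈ 6146 billion.

$6,146 billion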